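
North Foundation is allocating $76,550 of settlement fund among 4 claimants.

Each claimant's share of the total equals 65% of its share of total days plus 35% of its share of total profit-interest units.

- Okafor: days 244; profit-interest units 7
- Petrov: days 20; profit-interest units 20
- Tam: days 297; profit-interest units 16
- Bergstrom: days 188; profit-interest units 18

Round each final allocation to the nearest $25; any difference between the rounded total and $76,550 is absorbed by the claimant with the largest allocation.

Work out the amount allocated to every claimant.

Okafor: $19,275 · Petrov: $10,125 · Tam: $26,750 · Bergstrom: $20,400

Days total 749; profit-interest units total 61.
Composite weights (65% days + 35% profit-interest units): Okafor 0.2519; Petrov 0.1321; Tam 0.3495; Bergstrom 0.2664.
Proportional shares: Okafor 19,283.94; Petrov 10,113.06; Tam 26,757.82; Bergstrom 20,395.18.
At nearest $25: Okafor $19,275; Petrov $10,125; Tam $26,750; Bergstrom $20,400. Sum = $76,550.
Sum already equals the total — no adjustment.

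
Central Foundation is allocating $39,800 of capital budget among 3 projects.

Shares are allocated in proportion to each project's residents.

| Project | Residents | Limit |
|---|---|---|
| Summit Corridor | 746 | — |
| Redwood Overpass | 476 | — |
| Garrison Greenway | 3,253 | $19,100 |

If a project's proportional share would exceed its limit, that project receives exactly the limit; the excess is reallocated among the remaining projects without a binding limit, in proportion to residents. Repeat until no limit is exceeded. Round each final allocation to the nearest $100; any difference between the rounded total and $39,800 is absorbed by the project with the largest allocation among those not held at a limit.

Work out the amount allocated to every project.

Summit Corridor: $12,600; Redwood Overpass: $8,100; Garrison Greenway: $19,100

Residents total: 4,475.
Pro-rata shares before constraints: Summit Corridor 6,634.82; Redwood Overpass 4,233.47; Garrison Greenway 28,931.71.
Cap binds for Garrison Greenway ($19,100); residual $20,700 reallocated over remaining residents 1,222.
Remaining shares: Summit Corridor 12,636.82 → $12,600; Redwood Overpass 8,063.18 → $8,100.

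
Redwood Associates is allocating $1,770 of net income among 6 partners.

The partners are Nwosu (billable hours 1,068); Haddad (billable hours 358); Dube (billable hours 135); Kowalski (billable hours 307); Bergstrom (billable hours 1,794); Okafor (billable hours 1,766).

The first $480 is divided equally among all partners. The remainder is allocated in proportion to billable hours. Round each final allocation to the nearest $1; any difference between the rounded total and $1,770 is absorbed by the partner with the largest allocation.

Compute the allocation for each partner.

First tranche $480 split equally: $80 each.
Remainder $1,290 by billable hours (total 5,428): Nwosu 253.82 → $254; Haddad 85.08 → $85; Dube 32.08 → $32; Kowalski 72.96 → $73; Bergstrom 426.36 → $426; Okafor 419.70 → $420.
Totals: Nwosu $80 + $254 = $334; Haddad $80 + $85 = $165; Dube $80 + $32 = $112; Kowalski $80 + $73 = $153; Bergstrom $80 + $426 = $506; Okafor $80 + $420 = $500.

Nwosu: $334 | Haddad: $165 | Dube: $112 | Kowalski: $153 | Bergstrom: $506 | Okafor: $500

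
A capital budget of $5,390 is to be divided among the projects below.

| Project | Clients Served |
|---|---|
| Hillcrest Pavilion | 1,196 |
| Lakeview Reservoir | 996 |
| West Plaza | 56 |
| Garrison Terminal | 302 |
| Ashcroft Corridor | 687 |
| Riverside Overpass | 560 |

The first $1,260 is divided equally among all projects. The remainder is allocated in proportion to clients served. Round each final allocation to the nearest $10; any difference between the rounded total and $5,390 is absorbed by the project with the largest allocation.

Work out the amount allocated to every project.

Hillcrest Pavilion: $1,510; Lakeview Reservoir: $1,290; West Plaza: $270; Garrison Terminal: $540; Ashcroft Corridor: $960; Riverside Overpass: $820

$1,260 shared equally gives $210 per project.
Remainder $4,130 by clients served (total 3,797): Hillcrest Pavilion 1,300.89 → $1,300; Lakeview Reservoir 1,083.35 → $1,080; West Plaza 60.91 → $60; Garrison Terminal 328.49 → $330; Ashcroft Corridor 747.25 → $750; Riverside Overpass 609.11 → $610.
Totals: Hillcrest Pavilion $210 + $1,300 = $1,510; Lakeview Reservoir $210 + $1,080 = $1,290; West Plaza $210 + $60 = $270; Garrison Terminal $210 + $330 = $540; Ashcroft Corridor $210 + $750 = $960; Riverside Overpass $210 + $610 = $820.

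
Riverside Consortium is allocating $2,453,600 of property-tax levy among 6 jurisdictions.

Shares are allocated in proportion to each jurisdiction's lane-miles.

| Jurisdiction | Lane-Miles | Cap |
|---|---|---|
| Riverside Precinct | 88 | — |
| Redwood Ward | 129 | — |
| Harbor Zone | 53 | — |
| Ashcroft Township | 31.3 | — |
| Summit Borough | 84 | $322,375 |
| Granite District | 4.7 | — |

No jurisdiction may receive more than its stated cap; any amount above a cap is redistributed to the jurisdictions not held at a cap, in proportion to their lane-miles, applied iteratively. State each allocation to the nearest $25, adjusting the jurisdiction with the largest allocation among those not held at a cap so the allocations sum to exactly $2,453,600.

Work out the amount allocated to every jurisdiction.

Lane-miles total: 390.
Pro-rata shares before constraints: Riverside Precinct 553,632.82; Redwood Ward 811,575.38; Harbor Zone 333,437.95; Ashcroft Township 196,917.13; Summit Borough 528,467.69; Granite District 29,569.03.
Cap binds for Summit Borough ($322,375); balance $2,131,225 reallocated over remaining lane-miles 306.
Remaining shares: Riverside Precinct 612,901.31 → $612,900; Redwood Ward 898,457.60 → $898,450; Harbor Zone 369,133.74 → $369,125; Ashcroft Township 217,997.85 → $218,000; Granite District 32,734.50 → $32,725.
Rounding difference +$25 applied to Redwood Ward → $898,475.

Riverside Precinct: $612,900 · Redwood Ward: $898,475 · Harbor Zone: $369,125 · Ashcroft Township: $218,000 · Summit Borough: $322,375 · Granite District: $32,725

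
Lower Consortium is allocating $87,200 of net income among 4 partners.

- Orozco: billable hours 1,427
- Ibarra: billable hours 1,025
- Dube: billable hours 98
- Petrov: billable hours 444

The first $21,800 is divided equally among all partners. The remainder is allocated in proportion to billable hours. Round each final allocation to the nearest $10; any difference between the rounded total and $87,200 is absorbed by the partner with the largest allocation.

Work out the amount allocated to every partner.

Equal tier: $21,800 ÷ 4 = $5,450 apiece.
Remainder $65,400 by billable hours (total 2,994): Orozco 31,170.94 → $31,170; Ibarra 22,389.78 → $22,390; Dube 2,140.68 → $2,140; Petrov 9,698.60 → $9,700.
Totals: Orozco $5,450 + $31,170 = $36,620; Ibarra $5,450 + $22,390 = $27,840; Dube $5,450 + $2,140 = $7,590; Petrov $5,450 + $9,700 = $15,150.

Orozco: $36,620 | Ibarra: $27,840 | Dube: $7,590 | Petrov: $15,150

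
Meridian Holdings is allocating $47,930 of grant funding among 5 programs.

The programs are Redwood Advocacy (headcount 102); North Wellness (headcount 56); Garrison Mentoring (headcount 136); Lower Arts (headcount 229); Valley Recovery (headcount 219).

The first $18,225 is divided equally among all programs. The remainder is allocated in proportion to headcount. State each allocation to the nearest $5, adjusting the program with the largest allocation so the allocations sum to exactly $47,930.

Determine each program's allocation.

Redwood Advocacy: $7,730; North Wellness: $5,885; Garrison Mentoring: $9,090; Lower Arts: $12,815; Valley Recovery: $12,410

First tranche $18,225 split equally: $3,645 each.
Remainder $29,705 by headcount (total 742): Redwood Advocacy 4,083.44 → $4,085; North Wellness 2,241.89 → $2,240; Garrison Mentoring 5,444.58 → $5,445; Lower Arts 9,167.72 → $9,170; Valley Recovery 8,767.38 → $8,765.
Totals: Redwood Advocacy $3,645 + $4,085 = $7,730; North Wellness $3,645 + $2,240 = $5,885; Garrison Mentoring $3,645 + $5,445 = $9,090; Lower Arts $3,645 + $9,170 = $12,815; Valley Recovery $3,645 + $8,765 = $12,410.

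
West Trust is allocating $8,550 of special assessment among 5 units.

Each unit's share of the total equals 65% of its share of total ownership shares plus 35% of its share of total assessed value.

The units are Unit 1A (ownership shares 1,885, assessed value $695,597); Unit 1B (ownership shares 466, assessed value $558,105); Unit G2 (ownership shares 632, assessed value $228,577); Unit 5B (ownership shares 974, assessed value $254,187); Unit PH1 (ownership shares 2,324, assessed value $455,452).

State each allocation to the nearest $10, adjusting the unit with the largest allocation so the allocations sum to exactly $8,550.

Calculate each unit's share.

Totals — ownership shares 6,281, assessed value 2,191,918.
Combined weights (65% ownership shares + 35% assessed value): Unit 1A 0.3061; Unit 1B 0.1373; Unit G2 0.1019; Unit 5B 0.1414; Unit PH1 0.3132.
Pro-rata amounts: Unit 1A 2,617.53; Unit 1B 1,174.27; Unit G2 871.26; Unit 5B 1,208.83; Unit PH1 2,678.10.
Rounded to nearest $10: Unit 1A $2,620; Unit 1B $1,170; Unit G2 $870; Unit 5B $1,210; Unit PH1 $2,680. Sum = $8,550.
Sum already equals the total — no adjustment.

Unit 1A: $2,620 · Unit 1B: $1,170 · Unit G2: $870 · Unit 5B: $1,210 · Unit PH1: $2,680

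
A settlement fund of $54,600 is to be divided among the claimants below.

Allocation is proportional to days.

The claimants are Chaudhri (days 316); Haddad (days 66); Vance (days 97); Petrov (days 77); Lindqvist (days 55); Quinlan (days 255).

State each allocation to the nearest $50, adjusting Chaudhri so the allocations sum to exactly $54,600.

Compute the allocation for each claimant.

Chaudhri: $19,950; Haddad: $4,150; Vance: $6,100; Petrov: $4,850; Lindqvist: $3,450; Quinlan: $16,100

Total days = 866.
Raw shares: Chaudhri 316/866 × $54,600 = 19,923.33; Haddad 66/866 × $54,600 = 4,161.20; Vance 97/866 × $54,600 = 6,115.70; Petrov 77/866 × $54,600 = 4,854.73; Lindqvist 55/866 × $54,600 = 3,467.67; Quinlan 255/866 × $54,600 = 16,077.37.
At nearest $50: Chaudhri $19,900; Haddad $4,150; Vance $6,100; Petrov $4,850; Lindqvist $3,450; Quinlan $16,100. Sum = $54,550.
Difference $54,600 − $54,550 = +$50 applied to Chaudhri: Chaudhri becomes $19,950.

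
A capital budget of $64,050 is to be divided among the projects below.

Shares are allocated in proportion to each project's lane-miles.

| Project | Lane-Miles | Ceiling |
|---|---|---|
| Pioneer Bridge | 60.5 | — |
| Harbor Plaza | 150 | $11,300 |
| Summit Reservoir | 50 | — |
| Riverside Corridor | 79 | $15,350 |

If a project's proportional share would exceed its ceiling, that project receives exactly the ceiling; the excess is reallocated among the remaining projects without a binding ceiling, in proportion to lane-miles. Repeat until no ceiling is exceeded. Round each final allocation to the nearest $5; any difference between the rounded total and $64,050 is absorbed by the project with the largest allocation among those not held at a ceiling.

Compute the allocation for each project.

Lane-miles total: 339.5.
Proportional shares (ignoring caps): Pioneer Bridge 11,413.92; Harbor Plaza 28,298.97; Summit Reservoir 9,432.99; Riverside Corridor 14,904.12.
Held at cap: Harbor Plaza ($11,300); residual $52,750 reallocated over remaining lane-miles 189.5.
Held at cap: Riverside Corridor ($15,350); residual $37,400 reallocated over remaining lane-miles 110.5.
Remaining shares: Pioneer Bridge 20,476.92 → $20,475; Summit Reservoir 16,923.08 → $16,925.

Pioneer Bridge: $20,475 · Harbor Plaza: $11,300 · Summit Reservoir: $16,925 · Riverside Corridor: $15,350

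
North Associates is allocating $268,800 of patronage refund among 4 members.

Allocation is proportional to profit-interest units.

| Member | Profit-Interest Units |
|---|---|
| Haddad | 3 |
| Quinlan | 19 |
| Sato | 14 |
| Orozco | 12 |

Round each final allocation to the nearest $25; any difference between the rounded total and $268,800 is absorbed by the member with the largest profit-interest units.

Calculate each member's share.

Sum of profit-interest units: 3 + 19 + 14 + 12 = 48.
Unrounded shares: Haddad 16,800.00; Quinlan 106,400.00; Sato 78,400.00; Orozco 67,200.00.
Rounded to nearest $25: Haddad $16,800; Quinlan $106,400; Sato $78,400; Orozco $67,200. Sum = $268,800.
No rounding difference to absorb.

Haddad: $16,800 · Quinlan: $106,400 · Sato: $78,400 · Orozco: $67,200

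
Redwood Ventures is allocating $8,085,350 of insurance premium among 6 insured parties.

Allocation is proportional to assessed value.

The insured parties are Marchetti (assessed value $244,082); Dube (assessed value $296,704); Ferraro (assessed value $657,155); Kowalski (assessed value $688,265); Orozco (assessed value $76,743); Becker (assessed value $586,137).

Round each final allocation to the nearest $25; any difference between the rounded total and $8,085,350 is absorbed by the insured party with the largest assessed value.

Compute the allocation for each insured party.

Marchetti: $774,200 · Dube: $941,100 · Ferraro: $2,084,400 · Kowalski: $2,183,075 · Orozco: $243,425 · Becker: $1,859,150

Combined assessed value = 244,082 + 296,704 + 657,155 + 688,265 + 76,743 + 586,137 = 2,549,086.
Unrounded shares: Marchetti 774,194.51; Dube 941,104.26; Ferraro 2,084,405.23; Kowalski 2,183,081.86; Orozco 243,418.24; Becker 1,859,145.90.
At nearest $25: Marchetti $774,200; Dube $941,100; Ferraro $2,084,400; Kowalski $2,183,075; Orozco $243,425; Becker $1,859,150. Sum = $8,085,350.
Rounded total matches; no reconciliation needed.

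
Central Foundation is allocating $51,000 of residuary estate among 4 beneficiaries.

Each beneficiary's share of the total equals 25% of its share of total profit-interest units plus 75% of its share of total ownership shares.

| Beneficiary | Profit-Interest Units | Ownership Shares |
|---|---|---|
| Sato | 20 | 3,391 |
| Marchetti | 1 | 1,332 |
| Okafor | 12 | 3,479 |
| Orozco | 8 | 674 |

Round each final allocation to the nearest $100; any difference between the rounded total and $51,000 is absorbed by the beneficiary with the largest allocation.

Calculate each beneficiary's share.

Sato: $20,800 · Marchetti: $6,100 · Okafor: $18,700 · Orozco: $5,400

Totals — profit-interest units 41, ownership shares 8,876.
Blended shares (25% profit-interest units + 75% ownership shares): Sato 0.4085; Marchetti 0.1186; Okafor 0.3671; Orozco 0.1057.
Raw shares: Sato 20,832.60; Marchetti 6,051.06; Okafor 18,724.02; Orozco 5,392.32.
After rounding ($100): Sato $20,800; Marchetti $6,100; Okafor $18,700; Orozco $5,400. Sum = $51,000.
No rounding difference to absorb.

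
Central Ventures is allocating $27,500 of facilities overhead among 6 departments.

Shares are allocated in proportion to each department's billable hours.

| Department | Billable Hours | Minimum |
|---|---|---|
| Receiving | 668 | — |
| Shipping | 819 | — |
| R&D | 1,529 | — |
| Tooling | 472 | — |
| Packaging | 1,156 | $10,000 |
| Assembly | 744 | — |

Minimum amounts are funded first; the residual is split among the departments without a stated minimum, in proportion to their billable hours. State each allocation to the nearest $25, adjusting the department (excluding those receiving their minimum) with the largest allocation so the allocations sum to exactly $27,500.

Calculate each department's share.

Guaranteed amounts: Packaging $10,000. Remaining pool $17,500.
Remaining pool split over remaining billable hours 4,232: Receiving 2,762.29 → $2,750; Shipping 3,386.70 → $3,375; R&D 6,322.66 → $6,325; Tooling 1,951.80 → $1,950; Assembly 3,076.56 → $3,075.
Rounding difference +$25 applied to R&D → $6,350.

Receiving: $2,750 · Shipping: $3,375 · R&D: $6,350 · Tooling: $1,950 · Packaging: $10,000 · Assembly: $3,075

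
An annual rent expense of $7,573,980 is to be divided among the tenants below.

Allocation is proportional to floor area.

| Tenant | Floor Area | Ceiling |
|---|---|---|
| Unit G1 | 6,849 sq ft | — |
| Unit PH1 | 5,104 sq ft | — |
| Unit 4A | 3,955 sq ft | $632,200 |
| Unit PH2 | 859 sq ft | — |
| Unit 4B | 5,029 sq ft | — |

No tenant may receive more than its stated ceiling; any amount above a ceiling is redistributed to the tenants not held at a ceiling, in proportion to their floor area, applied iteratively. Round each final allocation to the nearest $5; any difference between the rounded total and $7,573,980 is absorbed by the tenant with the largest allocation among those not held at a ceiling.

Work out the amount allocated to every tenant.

Unit G1: $2,664,885 | Unit PH1: $1,985,925 | Unit 4A: $632,200 | Unit PH2: $334,230 | Unit 4B: $1,956,740

Total floor area = 21,796.
Pro-rata shares before constraints: Unit G1 2,379,986.65; Unit PH1 1,773,609.56; Unit 4A 1,374,338.91; Unit PH2 298,497.38; Unit 4B 1,747,547.51.
Cap binds for Unit 4A ($632,200); balance $6,941,780 reallocated over remaining floor area 17,841.
Remaining shares: Unit G1 2,664,887.13 → $2,664,885; Unit PH1 1,985,922.60 → $1,985,925; Unit PH2 334,229.53 → $334,230; Unit 4B 1,956,740.74 → $1,956,740.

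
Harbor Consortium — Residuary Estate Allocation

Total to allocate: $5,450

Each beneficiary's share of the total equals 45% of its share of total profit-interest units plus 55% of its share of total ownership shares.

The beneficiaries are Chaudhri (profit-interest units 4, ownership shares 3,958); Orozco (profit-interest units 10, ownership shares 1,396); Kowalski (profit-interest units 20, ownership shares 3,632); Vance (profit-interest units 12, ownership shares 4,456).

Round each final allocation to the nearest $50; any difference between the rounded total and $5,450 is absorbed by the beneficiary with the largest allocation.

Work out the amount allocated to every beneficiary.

Totals — profit-interest units 46, ownership shares 13,442.
Blended shares (45% profit-interest units + 55% ownership shares): Chaudhri 0.2011; Orozco 0.1549; Kowalski 0.3443; Vance 0.2997.
Unrounded shares: Chaudhri 1,095.88; Orozco 844.45; Kowalski 1,876.22; Vance 1,633.45.
Rounded to nearest $50: Chaudhri $1,100; Orozco $850; Kowalski $1,900; Vance $1,650. Sum = $5,500.
Difference $5,450 − $5,500 = −$50 applied to largest allocation (Kowalski): Kowalski becomes $1,850.

Chaudhri: $1,100 · Orozco: $850 · Kowalski: $1,850 · Vance: $1,650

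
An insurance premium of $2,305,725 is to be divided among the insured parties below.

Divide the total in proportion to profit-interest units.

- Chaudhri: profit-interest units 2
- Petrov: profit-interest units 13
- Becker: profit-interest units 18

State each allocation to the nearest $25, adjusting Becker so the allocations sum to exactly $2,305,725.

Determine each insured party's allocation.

Total profit-interest units = 33.
Proportional shares: Chaudhri 2/33 × $2,305,725 = 139,740.91; Petrov 13/33 × $2,305,725 = 908,315.91; Becker 18/33 × $2,305,725 = 1,257,668.18.
Rounded to nearest $25: Chaudhri $139,750; Petrov $908,325; Becker $1,257,675. Sum = $2,305,750.
Difference $2,305,725 − $2,305,750 = −$25 applied to Becker: Becker becomes $1,257,650.

Chaudhri: $139,750; Petrov: $908,325; Becker: $1,257,650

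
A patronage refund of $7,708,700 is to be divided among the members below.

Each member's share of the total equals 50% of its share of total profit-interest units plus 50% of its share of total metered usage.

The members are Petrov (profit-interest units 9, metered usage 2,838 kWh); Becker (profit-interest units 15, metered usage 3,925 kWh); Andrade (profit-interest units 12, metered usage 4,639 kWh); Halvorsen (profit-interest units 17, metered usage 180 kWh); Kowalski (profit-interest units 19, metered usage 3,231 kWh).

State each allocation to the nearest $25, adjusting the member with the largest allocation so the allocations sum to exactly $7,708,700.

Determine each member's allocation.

Totals — profit-interest units 72, metered usage 14,813.
Combined weights (50% profit-interest units + 50% metered usage): Petrov 0.1583; Becker 0.2367; Andrade 0.2399; Halvorsen 0.1241; Kowalski 0.2410.
Proportional shares: Petrov 1,220,242.77; Becker 1,824,276.54; Andrade 1,849,461.78; Halvorsen 956,890.95; Kowalski 1,857,827.95.
After rounding ($25): Petrov $1,220,250; Becker $1,824,275; Andrade $1,849,450; Halvorsen $956,900; Kowalski $1,857,825. Sum = $7,708,700.
Rounded total matches; no reconciliation needed.

Petrov: $1,220,250 | Becker: $1,824,275 | Andrade: $1,849,450 | Halvorsen: $956,900 | Kowalski: $1,857,825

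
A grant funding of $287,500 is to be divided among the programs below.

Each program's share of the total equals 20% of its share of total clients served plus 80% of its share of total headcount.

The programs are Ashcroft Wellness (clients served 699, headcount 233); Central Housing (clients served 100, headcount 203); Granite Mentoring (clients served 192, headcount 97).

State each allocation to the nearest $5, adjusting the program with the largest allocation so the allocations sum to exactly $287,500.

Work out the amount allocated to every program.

Ashcroft Wellness: $141,100 · Central Housing: $93,400 · Granite Mentoring: $53,000

Totals — clients served 991, headcount 533.
Composite weights (20% clients served + 80% headcount): Ashcroft Wellness 0.4908; Central Housing 0.3249; Granite Mentoring 0.1843.
Proportional shares: Ashcroft Wellness 141,101.61; Central Housing 93,400.72; Granite Mentoring 52,997.67.
At nearest $5: Ashcroft Wellness $141,100; Central Housing $93,400; Granite Mentoring $53,000. Sum = $287,500.
Sum already equals the total — no adjustment.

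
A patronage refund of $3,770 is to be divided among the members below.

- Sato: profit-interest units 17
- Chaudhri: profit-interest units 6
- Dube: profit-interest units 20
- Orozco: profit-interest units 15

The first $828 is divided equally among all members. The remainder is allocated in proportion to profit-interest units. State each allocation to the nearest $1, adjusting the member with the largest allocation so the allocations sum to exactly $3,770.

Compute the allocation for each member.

Sato: $1,069; Chaudhri: $511; Dube: $1,222; Orozco: $968

Equal tier: $828 ÷ 4 = $207 apiece.
Remainder $2,942 by profit-interest units (total 58): Sato 862.31 → $862; Chaudhri 304.34 → $304; Dube 1,014.48 → $1,014; Orozco 760.86 → $761.
Rounding difference +$1 on remainder applied to Dube.
Totals: Sato $207 + $862 = $1,069; Chaudhri $207 + $304 = $511; Dube $207 + $1,015 = $1,222; Orozco $207 + $761 = $968.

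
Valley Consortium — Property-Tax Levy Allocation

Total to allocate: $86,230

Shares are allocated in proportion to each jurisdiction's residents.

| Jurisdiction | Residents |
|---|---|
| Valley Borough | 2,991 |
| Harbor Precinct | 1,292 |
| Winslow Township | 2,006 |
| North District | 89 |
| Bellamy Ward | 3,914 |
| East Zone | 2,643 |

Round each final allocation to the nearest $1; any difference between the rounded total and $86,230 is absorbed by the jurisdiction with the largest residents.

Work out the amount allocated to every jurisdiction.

Valley Borough: $19,939 | Harbor Precinct: $8,613 | Winslow Township: $13,373 | North District: $593 | Bellamy Ward: $26,093 | East Zone: $17,619

Residents total: 12,935.
Pro-rata amounts: Valley Borough 2,991/12,935 × $86,230 = 19,939.23; Harbor Precinct 1,292/12,935 × $86,230 = 8,613.00; Winslow Township 2,006/12,935 × $86,230 = 13,372.82; North District 89/12,935 × $86,230 = 593.31; Bellamy Ward 3,914/12,935 × $86,230 = 26,092.32; East Zone 2,643/12,935 × $86,230 = 17,619.32.
After rounding ($1): Valley Borough $19,939; Harbor Precinct $8,613; Winslow Township $13,373; North District $593; Bellamy Ward $26,092; East Zone $17,619. Sum = $86,229.
Difference $86,230 − $86,229 = +$1 applied to largest residents (Bellamy Ward): Bellamy Ward becomes $26,093.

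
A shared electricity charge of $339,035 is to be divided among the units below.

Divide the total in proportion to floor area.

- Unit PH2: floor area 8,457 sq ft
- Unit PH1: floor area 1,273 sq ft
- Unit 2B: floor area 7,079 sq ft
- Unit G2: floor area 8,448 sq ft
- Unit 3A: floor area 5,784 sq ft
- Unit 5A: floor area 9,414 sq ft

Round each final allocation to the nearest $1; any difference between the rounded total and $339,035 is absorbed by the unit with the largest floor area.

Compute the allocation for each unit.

Sum of floor area: 8,457 + 1,273 + 7,079 + 8,448 + 5,784 + 9,414 = 40,455.
Raw shares: Unit PH2 70,874.28; Unit PH1 10,668.44; Unit 2B 59,325.89; Unit G2 70,798.86; Unit 3A 48,473.08; Unit 5A 78,894.46.
Rounded to nearest $1: Unit PH2 $70,874; Unit PH1 $10,668; Unit 2B $59,326; Unit G2 $70,799; Unit 3A $48,473; Unit 5A $78,894. Sum = $339,034.
Difference $339,035 − $339,034 = +$1 applied to largest floor area (Unit 5A): Unit 5A becomes $78,895.

Unit PH2: $70,874 | Unit PH1: $10,668 | Unit 2B: $59,326 | Unit G2: $70,799 | Unit 3A: $48,473 | Unit 5A: $78,895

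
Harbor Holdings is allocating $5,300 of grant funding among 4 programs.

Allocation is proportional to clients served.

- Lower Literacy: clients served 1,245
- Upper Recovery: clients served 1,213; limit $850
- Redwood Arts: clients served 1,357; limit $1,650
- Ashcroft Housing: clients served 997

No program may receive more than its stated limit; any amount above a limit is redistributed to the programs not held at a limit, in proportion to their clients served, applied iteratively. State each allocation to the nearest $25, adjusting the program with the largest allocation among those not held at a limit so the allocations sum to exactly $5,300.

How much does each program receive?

Combined clients served = 4,812.
Pro-rata shares before constraints: Lower Literacy 1,371.26; Upper Recovery 1,336.01; Redwood Arts 1,494.62; Ashcroft Housing 1,098.11.
Capped: Upper Recovery ($850); residual $4,450 reallocated over remaining clients served 3,599.
Capped: Redwood Arts ($1,650); residual $2,800 reallocated over remaining clients served 2,242.
Redistributed shares: Lower Literacy 1,554.86 → $1,550; Ashcroft Housing 1,245.14 → $1,250.

Lower Literacy: $1,550; Upper Recovery: $850; Redwood Arts: $1,650; Ashcroft Housing: $1,250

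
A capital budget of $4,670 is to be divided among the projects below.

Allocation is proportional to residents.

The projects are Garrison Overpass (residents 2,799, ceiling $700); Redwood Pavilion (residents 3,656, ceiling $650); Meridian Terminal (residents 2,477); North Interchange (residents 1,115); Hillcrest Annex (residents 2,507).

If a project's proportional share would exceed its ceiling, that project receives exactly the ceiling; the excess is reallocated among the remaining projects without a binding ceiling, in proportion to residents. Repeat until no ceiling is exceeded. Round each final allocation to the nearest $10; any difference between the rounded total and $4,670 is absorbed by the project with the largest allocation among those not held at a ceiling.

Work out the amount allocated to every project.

Total residents = 12,554.
Proportional shares (ignoring caps): Garrison Overpass 1,041.21; Redwood Pavilion 1,360.01; Meridian Terminal 921.43; North Interchange 414.77; Hillcrest Annex 932.59.
Cap binds for Garrison Overpass ($700), Redwood Pavilion ($650); residual $3,320 reallocated over remaining residents 6,099.
Shares after redistribution: Meridian Terminal 1,348.36 → $1,350; North Interchange 606.95 → $610; Hillcrest Annex 1,364.69 → $1,360.

Garrison Overpass: $700 | Redwood Pavilion: $650 | Meridian Terminal: $1,350 | North Interchange: $610 | Hillcrest Annex: $1,360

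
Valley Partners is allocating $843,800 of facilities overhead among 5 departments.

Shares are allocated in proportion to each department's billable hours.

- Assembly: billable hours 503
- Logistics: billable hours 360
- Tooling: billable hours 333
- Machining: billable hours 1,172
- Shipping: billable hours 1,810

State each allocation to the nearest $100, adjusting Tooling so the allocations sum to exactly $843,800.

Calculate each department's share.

Assembly: $101,600 | Logistics: $72,700 | Tooling: $67,200 | Machining: $236,700 | Shipping: $365,600

Combined billable hours = 4,178.
Proportional shares: Assembly 503/4,178 × $843,800 = 101,587.22; Logistics 360/4,178 × $843,800 = 72,706.56; Tooling 333/4,178 × $843,800 = 67,253.57; Machining 1,172/4,178 × $843,800 = 236,700.24; Shipping 1,810/4,178 × $843,800 = 365,552.42.
Rounded to nearest $100: Assembly $101,600; Logistics $72,700; Tooling $67,300; Machining $236,700; Shipping $365,600. Sum = $843,900.
Difference $843,800 − $843,900 = −$100 applied to Tooling: Tooling becomes $67,200.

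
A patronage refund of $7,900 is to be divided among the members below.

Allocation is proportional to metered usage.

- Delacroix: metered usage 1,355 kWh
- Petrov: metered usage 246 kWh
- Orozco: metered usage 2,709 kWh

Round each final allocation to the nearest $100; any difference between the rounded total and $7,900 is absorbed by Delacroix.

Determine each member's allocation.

Delacroix: $2,400 | Petrov: $500 | Orozco: $5,000

Sum of metered usage: 4,310.
Raw shares: Delacroix 1,355/4,310 × $7,900 = 2,483.64; Petrov 246/4,310 × $7,900 = 450.90; Orozco 2,709/4,310 × $7,900 = 4,965.45.
After rounding ($100): Delacroix $2,500; Petrov $500; Orozco $5,000. Sum = $8,000.
Difference $7,900 − $8,000 = −$100 applied to Delacroix: Delacroix becomes $2,400.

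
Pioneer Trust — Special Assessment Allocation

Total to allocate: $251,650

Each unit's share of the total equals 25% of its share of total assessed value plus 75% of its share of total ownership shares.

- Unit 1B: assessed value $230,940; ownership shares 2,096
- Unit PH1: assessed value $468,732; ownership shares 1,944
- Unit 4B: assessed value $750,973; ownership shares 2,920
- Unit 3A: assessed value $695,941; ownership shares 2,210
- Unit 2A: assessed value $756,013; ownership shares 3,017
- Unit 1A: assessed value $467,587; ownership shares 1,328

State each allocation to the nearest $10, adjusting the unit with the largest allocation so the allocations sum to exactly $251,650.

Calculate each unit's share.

Totals — assessed value 3,370,186, ownership shares 13,515.
Blended shares (25% assessed value + 75% ownership shares): Unit 1B 0.1334; Unit PH1 0.1427; Unit 4B 0.2177; Unit 3A 0.1743; Unit 2A 0.2235; Unit 1A 0.1084.
Pro-rata amounts: Unit 1B 33,581.76; Unit PH1 35,898.03; Unit 4B 54,796.60; Unit 3A 43,854.12; Unit 2A 56,245.29; Unit 1A 27,274.19.
After rounding ($10): Unit 1B $33,580; Unit PH1 $35,900; Unit 4B $54,800; Unit 3A $43,850; Unit 2A $56,250; Unit 1A $27,270. Sum = $251,650.
No rounding difference to absorb.

Unit 1B: $33,580; Unit PH1: $35,900; Unit 4B: $54,800; Unit 3A: $43,850; Unit 2A: $56,250; Unit 1A: $27,270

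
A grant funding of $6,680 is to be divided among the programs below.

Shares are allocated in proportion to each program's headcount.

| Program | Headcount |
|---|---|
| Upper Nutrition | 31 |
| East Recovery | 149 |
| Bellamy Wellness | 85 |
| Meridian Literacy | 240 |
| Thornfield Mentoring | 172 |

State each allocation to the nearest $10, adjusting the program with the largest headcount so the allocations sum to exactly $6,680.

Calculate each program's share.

Upper Nutrition: $310 · East Recovery: $1,470 · Bellamy Wellness: $840 · Meridian Literacy: $2,360 · Thornfield Mentoring: $1,700

Total headcount = 677.
Raw shares: Upper Nutrition 31/677 × $6,680 = 305.88; East Recovery 149/677 × $6,680 = 1,470.19; Bellamy Wellness 85/677 × $6,680 = 838.70; Meridian Literacy 240/677 × $6,680 = 2,368.09; Thornfield Mentoring 172/677 × $6,680 = 1,697.13.
At nearest $10: Upper Nutrition $310; East Recovery $1,470; Bellamy Wellness $840; Meridian Literacy $2,370; Thornfield Mentoring $1,700. Sum = $6,690.
Difference $6,680 − $6,690 = −$10 applied to largest headcount (Meridian Literacy): Meridian Literacy becomes $2,360.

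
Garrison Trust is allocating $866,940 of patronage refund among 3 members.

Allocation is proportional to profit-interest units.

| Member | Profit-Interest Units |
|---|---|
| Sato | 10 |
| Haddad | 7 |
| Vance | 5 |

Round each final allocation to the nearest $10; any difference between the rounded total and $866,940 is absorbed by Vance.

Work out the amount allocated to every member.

Sato: $394,060 · Haddad: $275,840 · Vance: $197,040

Total profit-interest units = 22.
Raw shares: Sato 10/22 × $866,940 = 394,063.64; Haddad 7/22 × $866,940 = 275,844.55; Vance 5/22 × $866,940 = 197,031.82.
After rounding ($10): Sato $394,060; Haddad $275,840; Vance $197,030. Sum = $866,930.
Difference $866,940 − $866,930 = +$10 applied to Vance: Vance becomes $197,040.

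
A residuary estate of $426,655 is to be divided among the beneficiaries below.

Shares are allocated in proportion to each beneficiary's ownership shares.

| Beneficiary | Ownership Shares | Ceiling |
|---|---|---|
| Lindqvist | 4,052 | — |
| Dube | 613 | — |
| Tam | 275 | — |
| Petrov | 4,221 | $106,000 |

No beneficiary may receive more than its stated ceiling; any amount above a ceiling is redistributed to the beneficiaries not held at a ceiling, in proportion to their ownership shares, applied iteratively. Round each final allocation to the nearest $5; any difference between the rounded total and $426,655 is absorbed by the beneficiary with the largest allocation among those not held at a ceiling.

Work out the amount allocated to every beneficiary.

Ownership shares total: 9,161.
Unconstrained shares: Lindqvist 188,713.68; Dube 28,549.23; Tam 12,807.57; Petrov 196,584.52.
Held at cap: Petrov ($106,000); residual $320,655 reallocated over remaining ownership shares 4,940.
Shares after redistribution: Lindqvist 263,014.99 → $263,015; Dube 39,789.78 → $39,790; Tam 17,850.23 → $17,850.

Lindqvist: $263,015 · Dube: $39,790 · Tam: $17,850 · Petrov: $106,000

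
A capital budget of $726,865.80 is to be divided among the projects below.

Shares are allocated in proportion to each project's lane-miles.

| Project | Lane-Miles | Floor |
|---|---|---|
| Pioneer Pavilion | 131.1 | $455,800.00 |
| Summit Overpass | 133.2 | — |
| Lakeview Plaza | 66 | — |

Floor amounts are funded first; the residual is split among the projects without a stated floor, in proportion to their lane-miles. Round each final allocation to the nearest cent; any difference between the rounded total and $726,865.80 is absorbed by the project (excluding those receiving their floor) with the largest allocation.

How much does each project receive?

Fund the minimums — Pioneer Pavilion $455,800.00. Balance $271,065.80.
Balance split over remaining lane-miles 199.2: Summit Overpass 181,254.8422 → $181,254.84; Lakeview Plaza 89,810.9578 → $89,810.96.

Pioneer Pavilion: $455,800.00; Summit Overpass: $181,254.84; Lakeview Plaza: $89,810.96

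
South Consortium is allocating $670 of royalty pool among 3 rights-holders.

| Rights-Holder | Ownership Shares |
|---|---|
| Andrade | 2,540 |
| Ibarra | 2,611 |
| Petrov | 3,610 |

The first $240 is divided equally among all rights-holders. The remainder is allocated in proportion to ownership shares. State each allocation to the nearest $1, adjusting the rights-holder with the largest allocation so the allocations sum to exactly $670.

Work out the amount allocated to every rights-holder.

Andrade: $205; Ibarra: $208; Petrov: $257

First tranche $240 split equally: $80 each.
Remainder $430 by ownership shares (total 8,761): Andrade 124.67 → $125; Ibarra 128.15 → $128; Petrov 177.18 → $177.
Totals: Andrade $80 + $125 = $205; Ibarra $80 + $128 = $208; Petrov $80 + $177 = $257.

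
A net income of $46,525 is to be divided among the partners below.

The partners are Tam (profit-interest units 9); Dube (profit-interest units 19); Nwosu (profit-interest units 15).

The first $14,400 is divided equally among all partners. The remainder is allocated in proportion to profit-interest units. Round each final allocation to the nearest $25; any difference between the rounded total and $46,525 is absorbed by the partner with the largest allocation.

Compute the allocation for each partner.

Equal tier: $14,400 ÷ 3 = $4,800 apiece.
Remainder $32,125 by profit-interest units (total 43): Tam 6,723.84 → $6,725; Dube 14,194.77 → $14,200; Nwosu 11,206.40 → $11,200.
Totals: Tam $4,800 + $6,725 = $11,525; Dube $4,800 + $14,200 = $19,000; Nwosu $4,800 + $11,200 = $16,000.

Tam: $11,525 · Dube: $19,000 · Nwosu: $16,000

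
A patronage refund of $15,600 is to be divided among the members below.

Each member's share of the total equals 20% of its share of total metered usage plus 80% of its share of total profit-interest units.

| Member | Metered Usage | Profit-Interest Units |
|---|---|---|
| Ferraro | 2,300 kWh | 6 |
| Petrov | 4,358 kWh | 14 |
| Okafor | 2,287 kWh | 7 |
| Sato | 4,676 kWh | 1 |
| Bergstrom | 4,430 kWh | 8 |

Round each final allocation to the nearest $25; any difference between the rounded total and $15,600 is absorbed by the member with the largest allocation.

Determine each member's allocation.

Metered usage total 18,051; profit-interest units total 36.
Combined weights (20% metered usage + 80% profit-interest units): Ferraro 0.1588; Petrov 0.3594; Okafor 0.1809; Sato 0.0740; Bergstrom 0.2269.
Raw shares: Ferraro 2,477.54; Petrov 5,606.59; Okafor 2,821.96; Sato 1,154.88; Bergstrom 3,539.03.
After rounding ($25): Ferraro $2,475; Petrov $5,600; Okafor $2,825; Sato $1,150; Bergstrom $3,550. Sum = $15,600.
No rounding difference to absorb.

Ferraro: $2,475; Petrov: $5,600; Okafor: $2,825; Sato: $1,150; Bergstrom: $3,550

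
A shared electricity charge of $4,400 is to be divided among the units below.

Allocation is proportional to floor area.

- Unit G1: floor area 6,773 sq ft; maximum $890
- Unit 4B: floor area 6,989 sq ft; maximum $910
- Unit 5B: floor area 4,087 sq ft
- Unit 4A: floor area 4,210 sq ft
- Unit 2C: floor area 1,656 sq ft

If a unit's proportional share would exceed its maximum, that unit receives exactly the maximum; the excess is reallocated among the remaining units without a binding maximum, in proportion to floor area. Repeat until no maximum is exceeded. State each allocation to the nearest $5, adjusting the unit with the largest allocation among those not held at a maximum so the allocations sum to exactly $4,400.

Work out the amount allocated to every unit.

Total floor area = 23,715.
Proportional shares (ignoring caps): Unit G1 1,256.64; Unit 4B 1,296.72; Unit 5B 758.29; Unit 4A 781.11; Unit 2C 307.25.
Capped: Unit G1 ($890), Unit 4B ($910); balance $2,600 reallocated over remaining floor area 9,953.
Shares after redistribution: Unit 5B 1,067.64 → $1,070; Unit 4A 1,099.77 → $1,100; Unit 2C 432.59 → $435.
Rounding difference −$5 applied to Unit 4A → $1,095.

Unit G1: $890 · Unit 4B: $910 · Unit 5B: $1,070 · Unit 4A: $1,095 · Unit 2C: $435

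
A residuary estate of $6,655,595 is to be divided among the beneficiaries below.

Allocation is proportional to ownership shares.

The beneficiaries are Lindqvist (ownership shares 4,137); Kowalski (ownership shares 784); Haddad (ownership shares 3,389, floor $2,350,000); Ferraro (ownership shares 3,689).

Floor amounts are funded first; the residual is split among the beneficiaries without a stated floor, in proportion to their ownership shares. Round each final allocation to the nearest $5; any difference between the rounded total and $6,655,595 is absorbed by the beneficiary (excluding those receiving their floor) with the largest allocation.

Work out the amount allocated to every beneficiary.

Lindqvist: $2,068,785 · Kowalski: $392,055 · Haddad: $2,350,000 · Ferraro: $1,844,755

Minimums first: Haddad $2,350,000. Balance $4,305,595.
Balance split over remaining ownership shares 8,610: Lindqvist 2,068,785.89 → $2,068,785; Kowalski 392,054.18 → $392,055; Ferraro 1,844,754.93 → $1,844,755.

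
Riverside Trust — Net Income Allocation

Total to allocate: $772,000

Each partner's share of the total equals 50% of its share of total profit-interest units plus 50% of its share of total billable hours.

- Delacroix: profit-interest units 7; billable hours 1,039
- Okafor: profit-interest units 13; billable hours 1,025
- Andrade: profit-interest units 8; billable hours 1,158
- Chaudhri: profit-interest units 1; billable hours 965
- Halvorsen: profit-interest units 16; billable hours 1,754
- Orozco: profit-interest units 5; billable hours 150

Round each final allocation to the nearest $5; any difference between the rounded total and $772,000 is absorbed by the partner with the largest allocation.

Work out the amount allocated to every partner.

Delacroix: $119,885; Okafor: $165,315; Andrade: $135,145; Chaudhri: $68,875; Halvorsen: $234,675; Orozco: $48,105

Totals — profit-interest units 50, billable hours 6,091.
Combined weights (50% profit-interest units + 50% billable hours): Delacroix 0.1553; Okafor 0.2141; Andrade 0.1751; Chaudhri 0.0892; Halvorsen 0.3040; Orozco 0.0623.
Pro-rata amounts: Delacroix 119,883.70; Okafor 165,316.49; Andrade 135,144.99; Chaudhri 68,874.16; Halvorsen 234,674.82; Orozco 48,105.83.
After rounding ($5): Delacroix $119,885; Okafor $165,315; Andrade $135,145; Chaudhri $68,875; Halvorsen $234,675; Orozco $48,105. Sum = $772,000.
Sum already equals the total — no adjustment.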